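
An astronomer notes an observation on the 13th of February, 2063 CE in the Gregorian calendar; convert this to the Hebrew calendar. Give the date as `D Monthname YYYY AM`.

14 Shevat 5823 AM

Julian Day Number of the source date = 2474599.
Converting JDN 2474599 to the Hebrew calendar gives 14 Shevat 5823 AM.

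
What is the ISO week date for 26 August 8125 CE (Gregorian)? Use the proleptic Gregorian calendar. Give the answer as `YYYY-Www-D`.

8125-W34-7

The weekday is Sunday (ISO weekday 7).
That Sunday belongs to ISO week 34 of ISO year 8125.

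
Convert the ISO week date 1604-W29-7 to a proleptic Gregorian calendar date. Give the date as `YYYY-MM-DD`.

ISO week 1 of 1604 is the week containing the first Thursday of 1604.
Week 29, day 7 (Sunday) lands on 1604-07-18.

1604-07-18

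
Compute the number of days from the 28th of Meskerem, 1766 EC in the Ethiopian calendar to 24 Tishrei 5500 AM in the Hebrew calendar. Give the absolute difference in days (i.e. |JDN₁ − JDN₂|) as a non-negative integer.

JDN of the first date = 2368914.
JDN of the second date = 2356515.
|2356515 − 2368914| = 12399.

12399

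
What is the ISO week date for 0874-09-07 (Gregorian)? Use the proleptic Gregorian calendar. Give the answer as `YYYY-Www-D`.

0874-W36-5

The weekday is Friday (ISO weekday 5).
That Friday belongs to ISO week 36 of ISO year 874.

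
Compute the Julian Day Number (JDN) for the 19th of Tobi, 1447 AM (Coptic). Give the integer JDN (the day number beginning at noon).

2353319

Equivalently 25 January 1731 (Gregorian).
JDN 2400001 is 17 November 1858 CE (Gregorian), MJD 0; the target day is −46682 days from there, so JDN = 2353319.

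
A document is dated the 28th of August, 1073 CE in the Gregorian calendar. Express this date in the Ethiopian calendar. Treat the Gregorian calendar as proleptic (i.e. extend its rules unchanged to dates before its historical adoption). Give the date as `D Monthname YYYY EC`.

Both dates share Julian Day Number 2113205; in the Ethiopian calendar that is 29 Nehase 1065 EC.

29 Nehase 1065 EC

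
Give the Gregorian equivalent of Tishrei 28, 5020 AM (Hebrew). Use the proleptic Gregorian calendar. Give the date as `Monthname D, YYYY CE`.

October 24, 1259 CE

Julian Day Number of the source date = 2181197.
Converting JDN 2181197 to the Gregorian calendar gives 24 October 1259 CE.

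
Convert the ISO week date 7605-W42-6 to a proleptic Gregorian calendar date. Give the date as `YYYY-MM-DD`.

7605-10-22

ISO week 1 of 7605 is the week containing the first Thursday of 7605.
Week 42, day 6 (Saturday) lands on 7605-10-22.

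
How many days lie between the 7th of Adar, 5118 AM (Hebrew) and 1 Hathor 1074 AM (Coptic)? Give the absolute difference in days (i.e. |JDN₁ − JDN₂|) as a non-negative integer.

111

First date → JDN 2217114; second date → JDN 2217003.
The interval is |2217114 − 2217003| = 111 days.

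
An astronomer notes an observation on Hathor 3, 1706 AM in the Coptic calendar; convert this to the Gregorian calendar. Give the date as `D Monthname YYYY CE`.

12 November 1989 CE

Both dates share Julian Day Number 2447843; in the Gregorian calendar that is 12 November 1989 CE.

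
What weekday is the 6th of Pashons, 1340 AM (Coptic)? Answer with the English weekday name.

Saturday

This is JDN 2314345 (11 May 1624 Gregorian).
Since JDN mod 7 = 5 (0 = Monday), the day is Saturday.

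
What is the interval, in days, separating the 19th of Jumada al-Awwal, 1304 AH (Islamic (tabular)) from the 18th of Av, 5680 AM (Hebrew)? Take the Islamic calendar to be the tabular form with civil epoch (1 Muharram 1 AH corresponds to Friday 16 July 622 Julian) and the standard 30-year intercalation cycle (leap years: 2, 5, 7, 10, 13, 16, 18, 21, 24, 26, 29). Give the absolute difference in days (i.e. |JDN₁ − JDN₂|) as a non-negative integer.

12223

First date → JDN 2410316; second date → JDN 2422539.
The interval is |2410316 − 2422539| = 12223 days.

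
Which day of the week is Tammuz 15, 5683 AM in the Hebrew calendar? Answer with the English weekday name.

Friday

This is JDN 2423600 (29 June 1923 Gregorian).
2423600 ≡ 4 (mod 7); counting from Monday = 0 gives Friday.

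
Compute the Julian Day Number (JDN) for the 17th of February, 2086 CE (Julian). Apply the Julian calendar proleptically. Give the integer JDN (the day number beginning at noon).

2483017

Equivalently 2 March 2086 (Gregorian).
JDN 2299161 is 15 October 1582 CE (Gregorian); the target day is +183856 days from there, so JDN = 2483017.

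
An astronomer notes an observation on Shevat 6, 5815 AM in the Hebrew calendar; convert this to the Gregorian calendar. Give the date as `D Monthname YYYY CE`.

4 February 2055 CE

Both dates share Julian Day Number 2471668; in the Gregorian calendar that is 4 February 2055 CE.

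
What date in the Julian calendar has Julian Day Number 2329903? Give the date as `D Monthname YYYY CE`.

5 December 1666 CE

The Gregorian equivalent of JDN 2329903 is 15 December 1666.
In the Julian calendar that day is 5 December 1666 CE.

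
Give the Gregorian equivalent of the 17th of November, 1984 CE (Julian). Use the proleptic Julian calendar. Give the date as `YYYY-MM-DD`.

1984-11-30

For dates in this range the Gregorian date is 13 days ahead of the Julian.
17 November 1984 Julian + 13 days → 30 November 1984 Gregorian.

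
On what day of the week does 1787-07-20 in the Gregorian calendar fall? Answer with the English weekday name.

JDN 2373949 mod 7 = 4, and JDN 0 was a Monday, so this is a Friday.

Friday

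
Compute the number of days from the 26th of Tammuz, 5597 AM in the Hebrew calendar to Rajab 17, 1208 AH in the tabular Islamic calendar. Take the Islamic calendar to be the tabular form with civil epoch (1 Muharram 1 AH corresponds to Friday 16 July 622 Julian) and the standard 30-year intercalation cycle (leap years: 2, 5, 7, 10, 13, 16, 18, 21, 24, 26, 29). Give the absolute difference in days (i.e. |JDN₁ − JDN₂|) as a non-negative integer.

JDN of the first date = 2392220.
JDN of the second date = 2376354.
|2376354 − 2392220| = 15866.

15866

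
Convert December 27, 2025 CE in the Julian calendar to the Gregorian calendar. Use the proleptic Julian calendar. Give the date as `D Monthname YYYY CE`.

9 January 2026 CE

For dates in this range the Gregorian date is 13 days ahead of the Julian.
27 December 2025 Julian + 13 days → 9 January 2026 Gregorian.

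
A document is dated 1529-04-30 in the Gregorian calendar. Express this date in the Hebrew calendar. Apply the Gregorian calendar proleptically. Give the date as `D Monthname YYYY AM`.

11 Iyar 5289 AM

Both dates share Julian Day Number 2279635; in the Hebrew calendar that is 11 Iyar 5289 AM.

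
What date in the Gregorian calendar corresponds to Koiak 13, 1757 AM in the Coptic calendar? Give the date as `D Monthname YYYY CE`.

22 December 2040 CE

Julian Day Number of the source date = 2466511.
Converting JDN 2466511 to the Gregorian calendar gives 22 December 2040 CE.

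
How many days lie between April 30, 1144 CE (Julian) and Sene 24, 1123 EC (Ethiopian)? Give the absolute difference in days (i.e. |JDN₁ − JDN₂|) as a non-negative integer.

4700

JDN of the first date = 2139024.
JDN of the second date = 2134324.
|2134324 − 2139024| = 4700.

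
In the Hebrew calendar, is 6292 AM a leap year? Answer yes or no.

Hebrew year 6292 is year 3 of its 19-year Metonic cycle; leap years are at positions 3, 6, 8, 11, 14, 17, 19, so it is a leap year (13 months).

yes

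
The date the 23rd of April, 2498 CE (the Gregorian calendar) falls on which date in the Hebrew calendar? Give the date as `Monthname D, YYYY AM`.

Julian Day Number of the source date = 2633549.
Converting JDN 2633549 to the Hebrew calendar gives 2 Iyar 6258 AM.

Iyar 2, 6258 AM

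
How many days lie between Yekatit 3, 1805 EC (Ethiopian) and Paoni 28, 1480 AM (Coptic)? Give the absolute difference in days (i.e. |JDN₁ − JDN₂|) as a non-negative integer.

JDN of the first date = 2383284.
JDN of the second date = 2365532.
|2365532 − 2383284| = 17752.

17752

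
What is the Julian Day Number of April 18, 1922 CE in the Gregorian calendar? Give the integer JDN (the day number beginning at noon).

2423163

JDN 2451545 is 1 January 2000 CE (Gregorian); the target day is −28382 days from there, so JDN = 2423163.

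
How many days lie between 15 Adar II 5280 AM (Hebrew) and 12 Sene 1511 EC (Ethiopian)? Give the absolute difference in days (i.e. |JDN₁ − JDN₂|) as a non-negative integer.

273

First date → JDN 2276302; second date → JDN 2276029.
The interval is |2276302 − 2276029| = 273 days.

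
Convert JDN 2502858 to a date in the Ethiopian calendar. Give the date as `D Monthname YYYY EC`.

The Gregorian equivalent of JDN 2502858 is 28 June 2140.
In the Ethiopian calendar that day is 20 Sene 2132 EC.

20 Sene 2132 EC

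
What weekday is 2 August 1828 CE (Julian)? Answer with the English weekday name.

Thursday

In the Gregorian calendar this is 14 August 1828 (JDN 2388949).
2388949 ≡ 3 (mod 7); counting from Monday = 0 gives Thursday.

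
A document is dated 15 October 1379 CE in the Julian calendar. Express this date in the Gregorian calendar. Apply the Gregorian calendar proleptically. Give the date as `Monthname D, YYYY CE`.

At this point the Julian calendar is 8 days behind the Gregorian.
15 October 1379 Julian + 8 days → 23 October 1379 Gregorian.

October 23, 1379 CE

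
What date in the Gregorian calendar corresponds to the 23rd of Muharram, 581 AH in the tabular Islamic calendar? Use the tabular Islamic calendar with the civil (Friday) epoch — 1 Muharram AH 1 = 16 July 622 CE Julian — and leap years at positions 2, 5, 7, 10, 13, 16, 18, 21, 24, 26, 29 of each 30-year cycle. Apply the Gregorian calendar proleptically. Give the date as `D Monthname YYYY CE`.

Julian Day Number of the source date = 2153995.
Converting JDN 2153995 to the Gregorian calendar gives 3 May 1185 CE.

3 May 1185 CE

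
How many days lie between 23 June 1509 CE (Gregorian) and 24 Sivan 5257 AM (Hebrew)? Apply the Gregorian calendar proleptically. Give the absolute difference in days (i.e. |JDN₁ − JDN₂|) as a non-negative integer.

4402

JDN of the first date = 2272384.
JDN of the second date = 2267982.
|2267982 − 2272384| = 4402.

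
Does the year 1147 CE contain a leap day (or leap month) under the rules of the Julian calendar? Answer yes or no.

1147 mod 4 = 3, so it is a common year in the Julian calendar.

no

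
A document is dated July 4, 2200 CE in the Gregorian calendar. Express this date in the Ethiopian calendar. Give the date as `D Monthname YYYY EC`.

Julian Day Number of the source date = 2524778.
Converting JDN 2524778 to the Ethiopian calendar gives 25 Sene 2192 EC.

25 Sene 2192 EC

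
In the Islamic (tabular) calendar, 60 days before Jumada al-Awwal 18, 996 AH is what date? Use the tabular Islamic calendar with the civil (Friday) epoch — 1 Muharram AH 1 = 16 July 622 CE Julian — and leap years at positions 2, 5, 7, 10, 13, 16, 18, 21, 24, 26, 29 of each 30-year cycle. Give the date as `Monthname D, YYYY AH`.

Rabi' al-Awwal 17, 996 AH

The starting date is JDN 2301170; 2301170 − 60 = 2301110.
JDN 2301110 corresponds to Rabi' al-Awwal 17, 996 AH.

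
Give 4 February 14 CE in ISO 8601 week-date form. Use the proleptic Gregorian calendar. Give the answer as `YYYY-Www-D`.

The weekday is Tuesday (ISO weekday 2).
That Tuesday belongs to ISO week 6 of ISO year 14.

0014-W06-2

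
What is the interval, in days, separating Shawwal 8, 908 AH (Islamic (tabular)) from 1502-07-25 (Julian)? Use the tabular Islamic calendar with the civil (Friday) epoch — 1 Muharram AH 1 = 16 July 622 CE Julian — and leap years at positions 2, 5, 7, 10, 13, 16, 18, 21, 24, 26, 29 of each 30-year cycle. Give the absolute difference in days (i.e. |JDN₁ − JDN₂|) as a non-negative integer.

JDN of the first date = 2270124.
JDN of the second date = 2269869.
|2269869 − 2270124| = 255.

255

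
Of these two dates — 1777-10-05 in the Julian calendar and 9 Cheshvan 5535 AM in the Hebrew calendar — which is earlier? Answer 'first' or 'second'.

second

The two dates have Julian Day Numbers 2370385 and 2369287 respectively.
Since 2369287 < 2370385, the second date comes first.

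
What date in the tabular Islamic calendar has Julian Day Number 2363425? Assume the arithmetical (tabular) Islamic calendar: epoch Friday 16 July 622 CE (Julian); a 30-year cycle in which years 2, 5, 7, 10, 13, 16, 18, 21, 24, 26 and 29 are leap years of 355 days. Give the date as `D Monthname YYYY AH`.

The Gregorian equivalent of JDN 2363425 is 26 September 1758.
In the tabular Islamic calendar that day is 23 Muharram 1172 AH.

23 Muharram 1172 AH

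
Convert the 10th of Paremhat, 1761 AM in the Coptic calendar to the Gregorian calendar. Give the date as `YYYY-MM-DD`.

Julian Day Number of the source date = 2468059.
Converting JDN 2468059 to the Gregorian calendar gives 19 March 2045 CE.

2045-03-19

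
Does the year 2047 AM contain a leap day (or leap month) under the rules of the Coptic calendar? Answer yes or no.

yes

2047 mod 4 = 3; in the Coptic calendar a year is leap when year mod 4 = 3, so it is a leap year.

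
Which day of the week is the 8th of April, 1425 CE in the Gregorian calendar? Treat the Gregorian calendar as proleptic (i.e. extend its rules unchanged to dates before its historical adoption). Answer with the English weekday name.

Friday

Since JDN mod 7 = 4 (0 = Monday), the day is Friday.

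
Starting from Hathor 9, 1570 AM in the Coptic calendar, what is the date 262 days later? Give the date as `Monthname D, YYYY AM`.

Mesori 1, 1570 AM

Counting 262 days forward from JDN 2398175 reaches JDN 2398437, which is Mesori 1, 1570 AM.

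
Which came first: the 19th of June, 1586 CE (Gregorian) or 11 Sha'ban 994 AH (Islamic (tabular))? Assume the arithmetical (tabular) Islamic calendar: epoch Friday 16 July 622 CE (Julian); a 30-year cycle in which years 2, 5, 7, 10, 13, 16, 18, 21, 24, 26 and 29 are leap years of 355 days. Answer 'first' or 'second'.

The two dates have Julian Day Numbers 2300504 and 2300543 respectively.
Since 2300504 < 2300543, the first date comes first.

first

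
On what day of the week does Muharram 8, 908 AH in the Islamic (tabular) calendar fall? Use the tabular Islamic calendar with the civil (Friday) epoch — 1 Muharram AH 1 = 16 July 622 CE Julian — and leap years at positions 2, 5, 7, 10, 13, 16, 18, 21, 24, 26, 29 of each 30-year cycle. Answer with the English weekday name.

This is JDN 2269858 (24 July 1502 Gregorian).
JDN 2269858 mod 7 = 3, and JDN 0 was a Monday, so this is a Thursday.

Thursday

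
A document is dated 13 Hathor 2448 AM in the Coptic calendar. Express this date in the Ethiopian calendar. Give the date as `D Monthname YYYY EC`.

13 Hidar 2724 EC

Julian Day Number of the source date = 2718869.
Converting JDN 2718869 to the Ethiopian calendar gives 13 Hidar 2724 EC.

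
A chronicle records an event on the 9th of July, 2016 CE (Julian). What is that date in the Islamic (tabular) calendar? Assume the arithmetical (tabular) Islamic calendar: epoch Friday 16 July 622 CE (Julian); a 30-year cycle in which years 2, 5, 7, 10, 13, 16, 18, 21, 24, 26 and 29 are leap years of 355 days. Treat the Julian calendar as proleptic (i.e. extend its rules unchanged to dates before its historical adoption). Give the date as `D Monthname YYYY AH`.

16 Shawwal 1437 AH

The source date corresponds to 22 July 2016 in the Gregorian calendar (JDN 2457592).
That day falls on 16 Shawwal 1437 AH in the tabular Islamic calendar.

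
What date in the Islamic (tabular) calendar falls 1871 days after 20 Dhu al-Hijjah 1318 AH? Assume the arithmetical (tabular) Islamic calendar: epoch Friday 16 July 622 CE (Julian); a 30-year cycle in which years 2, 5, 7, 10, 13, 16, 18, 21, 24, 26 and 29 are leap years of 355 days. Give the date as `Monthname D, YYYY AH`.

JDN of 20 Dhu al-Hijjah 1318 AH = 2415485.
2415485 + 1871 = 2417356.
JDN 2417356 in the tabular Islamic calendar is Rabi' al-Thani 1, 1324 AH.

Rabi' al-Thani 1, 1324 AH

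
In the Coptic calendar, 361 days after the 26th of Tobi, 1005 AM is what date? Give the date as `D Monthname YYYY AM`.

Counting 361 days forward from JDN 2191886 reaches JDN 2192247, which is 22 Tobi 1006 AM.

22 Tobi 1006 AM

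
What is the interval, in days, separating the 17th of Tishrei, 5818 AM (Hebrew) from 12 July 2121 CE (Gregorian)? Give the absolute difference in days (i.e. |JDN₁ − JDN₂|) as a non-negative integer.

23280

First date → JDN 2472652; second date → JDN 2495932.
The interval is |2472652 − 2495932| = 23280 days.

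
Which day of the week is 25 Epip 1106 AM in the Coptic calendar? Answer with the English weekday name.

Tuesday

In the proleptic Gregorian calendar this is 27 July 1390 (JDN 2228955).
2228955 ≡ 1 (mod 7); counting from Monday = 0 gives Tuesday.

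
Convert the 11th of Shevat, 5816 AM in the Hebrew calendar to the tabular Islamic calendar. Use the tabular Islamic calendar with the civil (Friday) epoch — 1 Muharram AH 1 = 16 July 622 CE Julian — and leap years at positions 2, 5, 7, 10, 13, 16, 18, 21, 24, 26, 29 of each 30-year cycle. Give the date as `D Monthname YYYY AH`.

The source date corresponds to 29 January 2056 in the Gregorian calendar (JDN 2472027).
That day falls on 11 Rajab 1478 AH in the tabular Islamic calendar.

11 Rajab 1478 AH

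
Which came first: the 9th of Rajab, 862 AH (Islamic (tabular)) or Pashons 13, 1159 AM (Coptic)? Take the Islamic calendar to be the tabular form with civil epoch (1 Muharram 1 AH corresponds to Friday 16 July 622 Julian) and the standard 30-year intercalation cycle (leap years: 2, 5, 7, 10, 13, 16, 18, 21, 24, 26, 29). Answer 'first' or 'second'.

second

Converting both to JDN: 2253735 vs 2248241; the smaller is the second.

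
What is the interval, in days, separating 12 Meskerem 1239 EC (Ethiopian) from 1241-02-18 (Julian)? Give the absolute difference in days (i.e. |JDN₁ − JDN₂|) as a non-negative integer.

First date → JDN 2176411; second date → JDN 2174382.
The interval is |2176411 − 2174382| = 2029 days.

2029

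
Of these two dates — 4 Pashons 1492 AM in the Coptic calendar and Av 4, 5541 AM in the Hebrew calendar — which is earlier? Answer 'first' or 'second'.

first

Converting both to JDN: 2369861 vs 2371764; the smaller is the first.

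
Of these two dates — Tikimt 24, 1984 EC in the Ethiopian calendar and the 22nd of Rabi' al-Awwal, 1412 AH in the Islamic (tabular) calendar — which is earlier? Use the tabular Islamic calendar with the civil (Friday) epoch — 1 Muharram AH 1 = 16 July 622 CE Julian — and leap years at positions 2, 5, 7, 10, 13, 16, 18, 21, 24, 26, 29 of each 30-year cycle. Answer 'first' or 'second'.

The two dates have Julian Day Numbers 2448565 and 2448531 respectively.
Since 2448531 < 2448565, the second date comes first.

second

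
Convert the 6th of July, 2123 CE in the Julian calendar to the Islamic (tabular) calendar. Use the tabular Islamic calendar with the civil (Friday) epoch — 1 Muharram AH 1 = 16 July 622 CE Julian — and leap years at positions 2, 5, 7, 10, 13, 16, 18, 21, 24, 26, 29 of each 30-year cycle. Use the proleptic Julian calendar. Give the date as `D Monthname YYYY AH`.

26 Muharram 1548 AH

The source date corresponds to 20 July 2123 in the Gregorian calendar (JDN 2496670).
That day falls on 26 Muharram 1548 AH in the tabular Islamic calendar.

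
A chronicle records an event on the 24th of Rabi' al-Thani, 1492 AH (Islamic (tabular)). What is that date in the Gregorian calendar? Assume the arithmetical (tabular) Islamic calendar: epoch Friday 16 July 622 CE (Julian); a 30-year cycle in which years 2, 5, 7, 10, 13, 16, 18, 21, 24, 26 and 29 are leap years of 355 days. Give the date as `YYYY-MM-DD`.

Julian Day Number of the source date = 2476913.
Converting JDN 2476913 to the Gregorian calendar gives 15 June 2069 CE.

2069-06-15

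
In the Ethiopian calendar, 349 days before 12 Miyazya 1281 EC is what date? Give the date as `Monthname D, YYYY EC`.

Counting 349 days back from JDN 2191962 reaches JDN 2191613, which is Miyazya 28, 1280 EC.

Miyazya 28, 1280 EC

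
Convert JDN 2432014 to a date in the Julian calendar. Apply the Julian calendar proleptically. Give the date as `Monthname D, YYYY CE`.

The Gregorian equivalent of JDN 2432014 is 12 July 1946.
In the Julian calendar that day is June 29, 1946 CE.

June 29, 1946 CE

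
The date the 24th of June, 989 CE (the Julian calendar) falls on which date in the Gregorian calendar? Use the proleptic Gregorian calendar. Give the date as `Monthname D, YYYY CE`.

June 29, 989 CE

The Julian–Gregorian offset here is 5 days (Julian trailing).
24 June 989 Julian + 5 days → 29 June 989 Gregorian.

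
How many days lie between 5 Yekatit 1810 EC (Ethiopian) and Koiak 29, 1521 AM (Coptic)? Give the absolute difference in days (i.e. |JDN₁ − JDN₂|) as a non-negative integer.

4784

First date → JDN 2385112; second date → JDN 2380328.
The interval is |2385112 − 2380328| = 4784 days.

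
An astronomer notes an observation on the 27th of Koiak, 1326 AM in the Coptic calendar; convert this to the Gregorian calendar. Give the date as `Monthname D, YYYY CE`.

Julian Day Number of the source date = 2309102.
Converting JDN 2309102 to the Gregorian calendar gives 2 January 1610 CE.

January 2, 1610 CE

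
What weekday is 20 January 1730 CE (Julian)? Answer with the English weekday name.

Tuesday

Equivalently 31 January 1730 Gregorian, JDN 2352960.
JDN 2352960 mod 7 = 1, and JDN 0 was a Monday, so this is a Tuesday.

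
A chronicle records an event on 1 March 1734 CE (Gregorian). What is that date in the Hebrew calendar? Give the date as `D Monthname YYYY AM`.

Julian Day Number of the source date = 2354450.
Converting JDN 2354450 to the Hebrew calendar gives 26 Adar I 5494 AM.

26 Adar I 5494 AM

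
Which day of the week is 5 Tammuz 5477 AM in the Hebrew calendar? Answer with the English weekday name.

Monday

Equivalently 14 June 1717 Gregorian, JDN 2348346.
Since JDN mod 7 = 0 (0 = Monday), the day is Monday.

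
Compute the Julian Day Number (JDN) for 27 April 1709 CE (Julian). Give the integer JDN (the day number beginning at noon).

2345387

In the Gregorian calendar the same day is 8 May 1709.
JDN 2451545 is 1 January 2000 CE (Gregorian); the target day is −106158 days from there, so JDN = 2345387.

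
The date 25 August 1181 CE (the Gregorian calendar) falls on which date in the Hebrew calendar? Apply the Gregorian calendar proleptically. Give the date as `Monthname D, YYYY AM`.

Elul 5, 4941 AM

Both dates share Julian Day Number 2152648; in the Hebrew calendar that is 5 Elul 4941 AM.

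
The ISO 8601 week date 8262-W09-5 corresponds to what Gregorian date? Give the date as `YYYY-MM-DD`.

ISO week 1 of 8262 is the week containing the first Thursday of 8262.
Week 9, day 5 (Friday) lands on 8262-02-28.

8262-02-28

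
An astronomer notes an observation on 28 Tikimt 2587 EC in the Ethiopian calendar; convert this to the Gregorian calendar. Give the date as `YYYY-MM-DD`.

Julian Day Number of the source date = 2668814.
Converting JDN 2668814 to the Gregorian calendar gives 11 November 2594 CE.

2594-11-11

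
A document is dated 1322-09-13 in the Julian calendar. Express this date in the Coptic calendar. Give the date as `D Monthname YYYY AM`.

Both dates share Julian Day Number 2204174; in the Coptic calendar that is 16 Thout 1039 AM.

16 Thout 1039 AM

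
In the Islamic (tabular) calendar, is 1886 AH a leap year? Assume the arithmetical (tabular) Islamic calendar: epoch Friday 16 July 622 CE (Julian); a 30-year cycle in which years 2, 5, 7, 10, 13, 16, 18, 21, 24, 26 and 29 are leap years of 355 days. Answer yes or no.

Year 1886 AH is year 26 of its 30-year cycle; leap positions are 2, 5, 7, 10, 13, 16, 18, 21, 24, 26, 29, so it is a leap year (355 days).

yes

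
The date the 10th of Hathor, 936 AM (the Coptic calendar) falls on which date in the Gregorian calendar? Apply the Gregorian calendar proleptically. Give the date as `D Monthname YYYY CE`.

14 November 1219 CE

Julian Day Number of the source date = 2166608.
Converting JDN 2166608 to the Gregorian calendar gives 14 November 1219 CE.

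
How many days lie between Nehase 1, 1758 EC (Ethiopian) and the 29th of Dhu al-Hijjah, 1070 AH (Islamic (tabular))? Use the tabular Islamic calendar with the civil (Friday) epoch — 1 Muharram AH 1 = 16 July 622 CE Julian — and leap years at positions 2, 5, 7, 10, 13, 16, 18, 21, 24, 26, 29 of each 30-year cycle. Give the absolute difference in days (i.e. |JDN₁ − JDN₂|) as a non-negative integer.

38684

JDN of the first date = 2366295.
JDN of the second date = 2327611.
|2327611 − 2366295| = 38684.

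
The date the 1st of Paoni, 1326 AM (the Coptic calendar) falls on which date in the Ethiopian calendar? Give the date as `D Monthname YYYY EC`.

1 Sene 1602 EC

Julian Day Number of the source date = 2309256.
Converting JDN 2309256 to the Ethiopian calendar gives 1 Sene 1602 EC.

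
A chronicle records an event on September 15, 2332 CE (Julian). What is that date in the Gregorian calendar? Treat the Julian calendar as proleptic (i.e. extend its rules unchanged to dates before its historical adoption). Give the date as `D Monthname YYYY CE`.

1 October 2332 CE

At this point the Julian calendar is 16 days behind the Gregorian.
15 September 2332 Julian + 16 days → 1 October 2332 Gregorian.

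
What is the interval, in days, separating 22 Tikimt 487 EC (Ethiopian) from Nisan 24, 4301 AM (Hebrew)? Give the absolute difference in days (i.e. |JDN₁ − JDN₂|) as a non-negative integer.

First date → JDN 1901783; second date → JDN 1918754.
The interval is |1901783 − 1918754| = 16971 days.

16971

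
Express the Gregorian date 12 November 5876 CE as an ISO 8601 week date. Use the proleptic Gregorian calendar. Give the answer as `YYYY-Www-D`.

The weekday is Sunday (ISO weekday 7).
That Sunday belongs to ISO week 45 of ISO year 5876.

5876-W45-7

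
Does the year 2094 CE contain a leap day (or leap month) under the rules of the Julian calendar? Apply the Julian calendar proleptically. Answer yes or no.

no

2094 mod 4 = 2, so it is a common year in the Julian calendar.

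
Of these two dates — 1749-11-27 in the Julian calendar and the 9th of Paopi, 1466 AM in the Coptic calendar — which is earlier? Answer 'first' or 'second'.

First date → JDN 2360211; second date → JDN 2360159.
JDN 2360159 < JDN 2360211, so the second date is earlier.

second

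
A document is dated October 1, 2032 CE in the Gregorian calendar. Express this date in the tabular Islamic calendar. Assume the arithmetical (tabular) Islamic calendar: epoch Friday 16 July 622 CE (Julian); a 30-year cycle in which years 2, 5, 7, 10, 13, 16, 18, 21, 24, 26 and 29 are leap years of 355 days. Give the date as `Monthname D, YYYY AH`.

Jumada al-Thani 25, 1454 AH

Julian Day Number of the source date = 2463507.
Converting JDN 2463507 to the tabular Islamic calendar gives 25 Jumada al-Thani 1454 AH.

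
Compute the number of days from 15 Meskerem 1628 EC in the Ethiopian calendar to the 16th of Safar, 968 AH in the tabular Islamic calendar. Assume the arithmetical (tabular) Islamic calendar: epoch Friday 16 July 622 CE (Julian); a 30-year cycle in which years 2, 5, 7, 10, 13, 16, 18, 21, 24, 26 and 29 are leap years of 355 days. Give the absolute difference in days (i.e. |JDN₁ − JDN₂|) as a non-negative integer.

27339

JDN of the first date = 2318497.
JDN of the second date = 2291158.
|2291158 − 2318497| = 27339.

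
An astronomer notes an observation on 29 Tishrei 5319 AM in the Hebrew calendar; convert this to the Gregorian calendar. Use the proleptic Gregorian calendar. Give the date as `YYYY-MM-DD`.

Julian Day Number of the source date = 2290401.
Converting JDN 2290401 to the Gregorian calendar gives 21 October 1558 CE.

1558-10-21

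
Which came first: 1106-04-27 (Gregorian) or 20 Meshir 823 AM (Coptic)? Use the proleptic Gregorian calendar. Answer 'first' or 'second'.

first

Converting both to JDN: 2125134 vs 2125434; the smaller is the first.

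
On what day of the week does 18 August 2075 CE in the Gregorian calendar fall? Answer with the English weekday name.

Sunday

Since JDN mod 7 = 6 (0 = Monday), the day is Sunday.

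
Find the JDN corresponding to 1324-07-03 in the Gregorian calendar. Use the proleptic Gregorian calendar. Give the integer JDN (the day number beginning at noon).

2204825

JDN 2299161 is 15 October 1582 CE (Gregorian); the target day is −94336 days from there, so JDN = 2204825.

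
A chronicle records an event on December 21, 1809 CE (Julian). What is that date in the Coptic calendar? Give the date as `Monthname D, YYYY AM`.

The source date corresponds to 2 January 1810 in the Gregorian calendar (JDN 2382150).
That day falls on 25 Koiak 1526 AM in the Coptic calendar.

Koiak 25, 1526 AM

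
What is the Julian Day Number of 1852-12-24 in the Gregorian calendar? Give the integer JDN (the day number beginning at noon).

2397847

JDN 2451545 is 1 January 2000 CE (Gregorian); the target day is −53698 days from there, so JDN = 2397847.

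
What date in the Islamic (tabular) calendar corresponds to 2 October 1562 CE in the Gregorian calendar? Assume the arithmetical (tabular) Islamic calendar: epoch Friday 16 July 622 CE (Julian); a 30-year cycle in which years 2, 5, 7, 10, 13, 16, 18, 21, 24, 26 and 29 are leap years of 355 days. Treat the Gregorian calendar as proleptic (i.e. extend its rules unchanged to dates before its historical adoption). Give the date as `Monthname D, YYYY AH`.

Muharram 23, 970 AH

Both dates share Julian Day Number 2291843; in the tabular Islamic calendar that is 23 Muharram 970 AH.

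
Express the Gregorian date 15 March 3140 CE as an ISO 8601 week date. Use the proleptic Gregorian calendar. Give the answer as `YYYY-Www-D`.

The weekday is Friday (ISO weekday 5).
That Friday belongs to ISO week 11 of ISO year 3140.

3140-W11-5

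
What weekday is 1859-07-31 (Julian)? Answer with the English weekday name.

Friday

Equivalently 12 August 1859 Gregorian, JDN 2400269.
2400269 ≡ 4 (mod 7); counting from Monday = 0 gives Friday.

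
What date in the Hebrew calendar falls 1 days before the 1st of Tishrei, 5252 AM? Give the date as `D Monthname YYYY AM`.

29 Elul 5251 AM

Counting 1 day back from JDN 2265893 reaches JDN 2265892, which is 29 Elul 5251 AM.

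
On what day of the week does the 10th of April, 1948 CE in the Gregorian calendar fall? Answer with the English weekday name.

Saturday

Since JDN mod 7 = 5 (0 = Monday), the day is Saturday.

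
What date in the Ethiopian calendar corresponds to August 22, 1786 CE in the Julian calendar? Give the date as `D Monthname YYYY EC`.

The source date corresponds to 2 September 1786 in the Gregorian calendar (JDN 2373628).
That day falls on 29 Nehase 1778 EC in the Ethiopian calendar.

29 Nehase 1778 EC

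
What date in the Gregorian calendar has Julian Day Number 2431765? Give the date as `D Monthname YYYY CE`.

JDN 2451545 is 1 Jan 2000; 2431765 is −19780 days from there.

5 November 1945 CE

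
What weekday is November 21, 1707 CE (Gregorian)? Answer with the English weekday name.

Monday

Since JDN mod 7 = 0 (0 = Monday), the day is Monday.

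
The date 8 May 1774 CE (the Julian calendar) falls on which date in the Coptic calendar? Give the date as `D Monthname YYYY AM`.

13 Pashons 1490 AM

Julian Day Number of the source date = 2369139.
Converting JDN 2369139 to the Coptic calendar gives 13 Pashons 1490 AM.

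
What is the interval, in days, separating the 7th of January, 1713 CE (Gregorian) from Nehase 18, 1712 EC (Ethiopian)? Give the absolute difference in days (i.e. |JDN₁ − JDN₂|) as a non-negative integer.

JDN of the first date = 2346727.
JDN of the second date = 2349511.
|2349511 − 2346727| = 2784.

2784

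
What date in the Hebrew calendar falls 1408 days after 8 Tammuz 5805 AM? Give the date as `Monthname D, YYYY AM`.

JDN of 8 Tammuz 5805 AM = 2468155.
2468155 + 1408 = 2469563.
JDN 2469563 in the Hebrew calendar is Nisan 29, 5809 AM.

Nisan 29, 5809 AM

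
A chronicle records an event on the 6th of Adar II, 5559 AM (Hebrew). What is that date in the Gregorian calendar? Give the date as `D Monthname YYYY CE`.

Both dates share Julian Day Number 2378203; in the Gregorian calendar that is 13 March 1799 CE.

13 March 1799 CE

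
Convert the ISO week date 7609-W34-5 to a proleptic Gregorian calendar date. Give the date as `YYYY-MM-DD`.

ISO week 1 of 7609 is the week containing the first Thursday of 7609.
Week 34, day 5 (Friday) lands on 7609-08-21.

7609-08-21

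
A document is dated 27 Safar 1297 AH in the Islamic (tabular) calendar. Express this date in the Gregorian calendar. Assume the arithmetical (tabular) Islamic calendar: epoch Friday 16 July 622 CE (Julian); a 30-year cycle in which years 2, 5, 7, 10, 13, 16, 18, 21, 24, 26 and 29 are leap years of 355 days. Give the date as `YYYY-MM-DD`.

Julian Day Number of the source date = 2407755.
Converting JDN 2407755 to the Gregorian calendar gives 9 February 1880 CE.

1880-02-09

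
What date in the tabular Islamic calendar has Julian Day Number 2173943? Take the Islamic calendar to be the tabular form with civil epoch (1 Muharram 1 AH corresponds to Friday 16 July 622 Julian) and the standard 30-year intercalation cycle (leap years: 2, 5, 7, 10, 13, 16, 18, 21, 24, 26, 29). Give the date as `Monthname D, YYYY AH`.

JDN 2173943 is 14 December 1239 in the proleptic Gregorian calendar.
In the tabular Islamic calendar that day is Jumada al-Awwal 9, 637 AH.

Jumada al-Awwal 9, 637 AH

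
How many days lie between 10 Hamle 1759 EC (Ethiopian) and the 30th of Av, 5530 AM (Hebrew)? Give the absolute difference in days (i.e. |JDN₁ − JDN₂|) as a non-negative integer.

JDN of the first date = 2366639.
JDN of the second date = 2367772.
|2367772 − 2366639| = 1133.

1133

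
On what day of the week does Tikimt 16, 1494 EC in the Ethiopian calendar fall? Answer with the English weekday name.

This is JDN 2269584 (23 October 1501 Gregorian).
Since JDN mod 7 = 2 (0 = Monday), the day is Wednesday.

Wednesday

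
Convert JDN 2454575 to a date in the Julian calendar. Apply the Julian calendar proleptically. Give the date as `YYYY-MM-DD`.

JDN 2454575 is 18 April 2008 in the Gregorian calendar.
In the Julian calendar that day is 2008-04-05.

2008-04-05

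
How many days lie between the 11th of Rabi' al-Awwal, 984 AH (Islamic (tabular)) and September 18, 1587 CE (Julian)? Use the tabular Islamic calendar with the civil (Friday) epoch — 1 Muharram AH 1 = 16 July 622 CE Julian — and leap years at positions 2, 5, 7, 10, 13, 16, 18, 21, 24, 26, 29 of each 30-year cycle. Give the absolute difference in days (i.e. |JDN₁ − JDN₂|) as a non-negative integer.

4119

First date → JDN 2296851; second date → JDN 2300970.
The interval is |2296851 − 2300970| = 4119 days.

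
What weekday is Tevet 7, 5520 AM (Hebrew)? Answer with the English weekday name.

Thursday

In the Gregorian calendar this is 27 December 1759 (JDN 2363882).
2363882 ≡ 3 (mod 7); counting from Monday = 0 gives Thursday.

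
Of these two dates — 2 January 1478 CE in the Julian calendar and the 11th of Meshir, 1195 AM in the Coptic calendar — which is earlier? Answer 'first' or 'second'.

The two dates have Julian Day Numbers 2260899 and 2261298 respectively.
Since 2260899 < 2261298, the first date comes first.

first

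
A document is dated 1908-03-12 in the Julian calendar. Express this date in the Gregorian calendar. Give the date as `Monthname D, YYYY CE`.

The Julian–Gregorian offset here is 13 days (Julian trailing).
12 March 1908 Julian + 13 days → 25 March 1908 Gregorian.

March 25, 1908 CE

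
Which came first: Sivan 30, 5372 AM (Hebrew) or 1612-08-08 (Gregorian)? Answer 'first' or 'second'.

Converting both to JDN: 2310012 vs 2310051; the smaller is the first.

first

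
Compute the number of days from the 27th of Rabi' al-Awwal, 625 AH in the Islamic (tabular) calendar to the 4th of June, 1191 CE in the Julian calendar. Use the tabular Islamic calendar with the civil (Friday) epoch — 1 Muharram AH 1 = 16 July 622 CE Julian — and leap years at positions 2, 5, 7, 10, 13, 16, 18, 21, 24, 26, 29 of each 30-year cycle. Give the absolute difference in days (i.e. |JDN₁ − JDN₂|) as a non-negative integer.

JDN of the first date = 2169650.
JDN of the second date = 2156225.
|2156225 − 2169650| = 13425.

13425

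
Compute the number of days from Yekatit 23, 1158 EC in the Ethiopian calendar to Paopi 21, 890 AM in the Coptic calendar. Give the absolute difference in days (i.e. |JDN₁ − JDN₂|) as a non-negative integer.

2800

First date → JDN 2146987; second date → JDN 2149787.
The interval is |2146987 − 2149787| = 2800 days.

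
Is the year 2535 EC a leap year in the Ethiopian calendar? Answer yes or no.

2535 mod 4 = 3; in the Ethiopian calendar a year is leap when year mod 4 = 3, so it is a leap year.

yes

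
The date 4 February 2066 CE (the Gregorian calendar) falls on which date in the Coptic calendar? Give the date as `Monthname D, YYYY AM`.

Tobi 27, 1782 AM

Julian Day Number of the source date = 2475686.
Converting JDN 2475686 to the Coptic calendar gives 27 Tobi 1782 AM.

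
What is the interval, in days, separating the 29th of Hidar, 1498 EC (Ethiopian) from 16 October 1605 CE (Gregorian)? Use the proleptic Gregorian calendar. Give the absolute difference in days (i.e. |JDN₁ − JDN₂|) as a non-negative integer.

JDN of the first date = 2271088.
JDN of the second date = 2307563.
|2307563 − 2271088| = 36475.

36475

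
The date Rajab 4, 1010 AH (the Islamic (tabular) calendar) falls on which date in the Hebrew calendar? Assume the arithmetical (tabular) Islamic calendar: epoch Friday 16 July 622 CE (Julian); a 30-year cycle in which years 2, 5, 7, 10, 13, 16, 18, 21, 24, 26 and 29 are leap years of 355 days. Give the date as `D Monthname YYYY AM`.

5 Tevet 5362 AM

The source date corresponds to 29 December 1601 in the Gregorian calendar (JDN 2306176).
That day falls on 5 Tevet 5362 AM in the Hebrew calendar.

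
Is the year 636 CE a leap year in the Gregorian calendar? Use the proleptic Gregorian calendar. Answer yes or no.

636 is divisible by 4 and not by 100, so it is a leap year.

yes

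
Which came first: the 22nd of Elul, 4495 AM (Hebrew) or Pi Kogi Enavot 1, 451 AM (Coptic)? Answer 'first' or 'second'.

Converting both to JDN: 1989773 vs 1989752; the smaller is the second.

second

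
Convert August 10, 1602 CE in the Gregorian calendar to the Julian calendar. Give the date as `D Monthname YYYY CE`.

31 July 1602 CE

The Julian–Gregorian offset here is 10 days (Julian trailing).
10 August 1602 Gregorian − 10 days → 31 July 1602 Julian.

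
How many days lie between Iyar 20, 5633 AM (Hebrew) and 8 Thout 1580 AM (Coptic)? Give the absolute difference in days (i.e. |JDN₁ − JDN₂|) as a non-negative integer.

3529

First date → JDN 2405296; second date → JDN 2401767.
The interval is |2405296 − 2401767| = 3529 days.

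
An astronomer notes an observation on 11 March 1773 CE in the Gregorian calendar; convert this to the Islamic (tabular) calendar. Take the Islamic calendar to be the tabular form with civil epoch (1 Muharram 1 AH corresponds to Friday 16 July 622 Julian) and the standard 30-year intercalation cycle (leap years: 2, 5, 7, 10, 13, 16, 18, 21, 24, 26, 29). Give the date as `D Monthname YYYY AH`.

Both dates share Julian Day Number 2368705; in the tabular Islamic calendar that is 17 Dhu al-Hijjah 1186 AH.

17 Dhu al-Hijjah 1186 AH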